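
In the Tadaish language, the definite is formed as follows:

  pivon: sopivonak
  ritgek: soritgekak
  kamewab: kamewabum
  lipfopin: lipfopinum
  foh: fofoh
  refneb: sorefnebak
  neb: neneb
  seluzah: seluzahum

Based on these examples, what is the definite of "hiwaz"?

sohiwazak

neb and refneb both end in -b yet inflect differently (neneb, sorefnebak), so the final letter is not what conditions the rule; the number of vowels is.
"hiwaz" has 2 vowels. The stems with 2 vowels (ritgek → soritgekak, refneb → sorefnebak, pivon → sopivonak) add so- … -ak around the stem.
So hiwaz → sohiwazak.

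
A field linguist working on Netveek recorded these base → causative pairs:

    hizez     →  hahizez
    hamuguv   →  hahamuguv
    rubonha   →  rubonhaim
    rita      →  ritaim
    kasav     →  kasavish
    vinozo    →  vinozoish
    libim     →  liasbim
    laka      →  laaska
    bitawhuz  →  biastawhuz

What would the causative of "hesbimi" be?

hahesbimi

hamuguv and kasav both end in -v yet inflect differently (hahamuguv, kasavish), so the final letter is not what conditions the rule; the first letter is.
"hesbimi" begins with h-. The stems beginning with h- (hizez → hahizez, hamuguv → hahamuguv) add the prefix ha-.
The other patterns: stems beginning with r- add -im; stems beginning with k- or v- add -ish; stems beginning with b- or l- insert -as- after the first vowel.
So hesbimi → hahesbimi.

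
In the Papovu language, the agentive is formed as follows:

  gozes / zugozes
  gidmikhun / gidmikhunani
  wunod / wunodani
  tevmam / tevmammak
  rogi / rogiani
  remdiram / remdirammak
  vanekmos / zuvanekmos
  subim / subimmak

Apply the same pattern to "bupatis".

"bupatis" ends in -s. The stems ending in -s (gozes → zugozes, vanekmos → zuvanekmos) add the prefix zu-.
So bupatis → zubupatis.

zubupatis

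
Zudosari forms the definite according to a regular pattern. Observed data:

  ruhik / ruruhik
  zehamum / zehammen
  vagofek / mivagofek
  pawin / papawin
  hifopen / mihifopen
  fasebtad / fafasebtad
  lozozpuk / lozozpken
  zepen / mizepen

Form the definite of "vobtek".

"vobtek" has last vowel 'e'. The stems whose last vowel is 'e' (zepen → mizepen, vagofek → mivagofek, hifopen → mihifopen) add the prefix mi-.
The other patterns: stems whose last vowel is 'u' delete the last vowel and add -en; stems whose last vowel is 'a' or 'i' repeat the first consonant+vowel as a prefix.
So vobtek → mivobtek.

mivobtek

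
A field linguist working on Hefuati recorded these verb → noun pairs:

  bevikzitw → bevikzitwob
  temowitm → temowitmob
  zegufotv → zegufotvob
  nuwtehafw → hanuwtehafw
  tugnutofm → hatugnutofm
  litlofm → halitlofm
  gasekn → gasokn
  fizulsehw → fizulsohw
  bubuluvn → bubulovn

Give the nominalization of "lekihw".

lekohw

bevikzitw and nuwtehafw both end in -w yet inflect differently (bevikzitwob, hanuwtehafw), so the final letter is not what conditions the rule; the second-to-last letter is.
"lekihw" has second-to-last letter 'h'. The one such stem in the data (fizulsehw → fizulsohw) changes the last vowel to 'o' (as do gasekn, bubuluvn), so the same rule applies.
So lekihw → lekohw.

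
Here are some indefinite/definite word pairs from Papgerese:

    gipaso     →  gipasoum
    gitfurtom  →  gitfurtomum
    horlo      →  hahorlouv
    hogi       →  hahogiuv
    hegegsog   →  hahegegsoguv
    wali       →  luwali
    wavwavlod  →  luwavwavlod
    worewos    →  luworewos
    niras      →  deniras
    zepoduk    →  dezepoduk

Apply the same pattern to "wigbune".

luwigbune

gipaso and horlo both end in -o yet inflect differently (gipasoum, hahorlouv), so the final letter is not what conditions the rule; the first letter is.
"wigbune" begins with w-. The stems beginning with w- (wali → luwali, wavwavlod → luwavwavlod, worewos → luworewos) add the prefix lu-.
The other patterns: stems beginning with g- add -um; stems beginning with h- add ha- … -uv around the stem; stems beginning with n- or z- add the prefix de-.
So wigbune → luwigbune.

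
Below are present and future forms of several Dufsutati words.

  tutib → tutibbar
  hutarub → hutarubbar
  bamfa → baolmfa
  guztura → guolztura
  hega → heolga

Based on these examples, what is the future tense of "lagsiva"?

laolgsiva

"lagsiva" ends in -a. The stems ending in -a (bamfa → baolmfa, guztura → guolztura, hega → heolga) insert -ol- after the first vowel.
So lagsiva → laolgsiva.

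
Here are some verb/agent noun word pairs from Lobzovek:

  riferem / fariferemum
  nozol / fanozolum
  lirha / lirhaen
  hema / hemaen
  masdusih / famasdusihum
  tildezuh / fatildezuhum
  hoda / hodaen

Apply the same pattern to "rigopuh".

hoda and nozol both have 2 vowels yet inflect differently (hodaen, fanozolum), so the number of vowels is not what conditions the rule; whether the stem ends in a vowel or a consonant is.
"rigopuh" ends in a consonant. The stems ending in a consonant (masdusih → famasdusihum, nozol → fanozolum, riferem → fariferemum) add fa- … -um around the stem.
The other pattern: stems ending in a vowel add -en.
So rigopuh → farigopuhum.

farigopuhum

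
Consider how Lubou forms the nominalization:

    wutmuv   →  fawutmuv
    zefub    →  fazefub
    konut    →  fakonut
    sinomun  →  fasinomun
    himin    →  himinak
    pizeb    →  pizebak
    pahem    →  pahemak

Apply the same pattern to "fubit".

fubitak

sinomun and himin both end in -n yet inflect differently (fasinomun, himinak), so the final letter is not what conditions the rule; the last vowel is.
"fubit" has last vowel 'i'. The one such stem in the data (himin → himinak) adds -ak, so the same rule applies.
The other pattern: stems whose last vowel is 'u' add the prefix fa-.
So fubit → fubitak.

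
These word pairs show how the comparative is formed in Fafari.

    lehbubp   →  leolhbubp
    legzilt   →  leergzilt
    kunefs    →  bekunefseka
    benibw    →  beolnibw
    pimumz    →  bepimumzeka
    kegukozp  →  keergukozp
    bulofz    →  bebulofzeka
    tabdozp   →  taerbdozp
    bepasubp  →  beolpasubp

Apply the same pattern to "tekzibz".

teolkzibz

bepasubp and tabdozp both end in -p yet inflect differently (beolpasubp, taerbdozp), so the final letter is not what conditions the rule; the second-to-last letter is.
"tekzibz" has second-to-last letter 'b'. The stems whose second-to-last letter is 'b' (bepasubp → beolpasubp, benibw → beolnibw, lehbubp → leolhbubp) insert -ol- after the first vowel.
The other patterns: stems whose second-to-last letter is 'f' or 'm' add be- … -eka around the stem; stems whose second-to-last letter is 'l' or 'z' insert -er- after the first vowel.
So tekzibz → teolkzibz.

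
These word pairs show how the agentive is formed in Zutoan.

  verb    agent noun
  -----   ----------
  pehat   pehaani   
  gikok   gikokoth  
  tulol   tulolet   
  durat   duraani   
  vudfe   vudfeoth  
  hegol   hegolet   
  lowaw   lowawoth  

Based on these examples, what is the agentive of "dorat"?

pehat and lowaw both have last vowel 'a' yet inflect differently (pehaani, lowawoth), so the last vowel is not what conditions the rule; the final letter is.
"dorat" ends in -t. The stems ending in -t (pehat → pehaani, durat → duraani) drop the final letter and add -ani.
So dorat → doraani.

doraani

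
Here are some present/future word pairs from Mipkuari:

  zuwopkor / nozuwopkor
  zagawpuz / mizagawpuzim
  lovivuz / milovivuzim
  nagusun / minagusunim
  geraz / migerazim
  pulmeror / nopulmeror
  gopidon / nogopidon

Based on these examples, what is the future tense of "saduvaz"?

misaduvazim

"saduvaz" has last vowel 'a'. The one such stem in the data (geraz → migerazim) adds mi- … -im around the stem, so the same rule applies.
The other pattern: stems whose last vowel is 'o' add the prefix no-.
So saduvaz → misaduvazim.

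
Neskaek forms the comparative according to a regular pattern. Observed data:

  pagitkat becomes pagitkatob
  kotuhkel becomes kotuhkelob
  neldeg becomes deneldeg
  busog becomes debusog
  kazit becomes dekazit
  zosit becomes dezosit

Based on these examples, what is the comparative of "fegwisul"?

fegwisulob

zosit and pagitkat both end in -t yet inflect differently (dezosit, pagitkatob), so the final letter is not what conditions the rule; the number of vowels is.
"fegwisul" has 3 vowels. The stems with 3 vowels (kotuhkel → kotuhkelob, pagitkat → pagitkatob) add -ob.
So fegwisul → fegwisulob.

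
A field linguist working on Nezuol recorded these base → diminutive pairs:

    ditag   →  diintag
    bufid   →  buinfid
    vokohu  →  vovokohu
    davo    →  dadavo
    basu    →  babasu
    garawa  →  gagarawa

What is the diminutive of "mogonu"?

ditag and garawa both have last vowel 'a' yet inflect differently (diintag, gagarawa), so the last vowel is not what conditions the rule; whether the stem ends in a vowel or a consonant is.
"mogonu" ends in a vowel. The stems ending in a vowel (vokohu → vovokohu, davo → dadavo, basu → babasu) repeat the first consonant+vowel as a prefix.
So mogonu → momogonu.

momogonu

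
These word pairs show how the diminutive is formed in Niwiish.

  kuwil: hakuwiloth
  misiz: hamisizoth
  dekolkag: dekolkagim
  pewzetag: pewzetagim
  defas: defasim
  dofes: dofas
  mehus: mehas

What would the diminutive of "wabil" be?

hawabiloth

defas and dofes both end in -s yet inflect differently (defasim, dofas), so the final letter is not what conditions the rule; the last vowel is.
"wabil" has last vowel 'i'. The stems whose last vowel is 'i' (kuwil → hakuwiloth, misiz → hamisizoth) add ha- … -oth around the stem.
The other patterns: stems whose last vowel is 'a' add -im; stems whose last vowel is 'e' or 'u' change the last vowel to 'a'.
So wabil → hawabiloth.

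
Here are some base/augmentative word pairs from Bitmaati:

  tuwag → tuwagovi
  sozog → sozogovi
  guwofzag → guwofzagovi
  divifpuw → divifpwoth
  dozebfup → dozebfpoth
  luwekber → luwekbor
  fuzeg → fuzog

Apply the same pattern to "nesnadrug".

tuwag and fuzeg both end in -g yet inflect differently (tuwagovi, fuzog), so the final letter is not what conditions the rule; the last vowel is.
"nesnadrug" has last vowel 'u'. The stems whose last vowel is 'u' (divifpuw → divifpwoth, dozebfup → dozebfpoth) delete the last vowel and add -oth.
So nesnadrug → nesnadrgoth.

nesnadrgoth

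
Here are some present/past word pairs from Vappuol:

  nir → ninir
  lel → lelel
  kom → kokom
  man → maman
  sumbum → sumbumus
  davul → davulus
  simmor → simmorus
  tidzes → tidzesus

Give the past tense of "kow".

kom and sumbum both end in -m yet inflect differently (kokom, sumbumus), so the final letter is not what conditions the rule; the number of vowels is.
"kow" has 1 vowel. The stems with 1 vowel (nir → ninir, lel → lelel, kom → kokom) repeat the first consonant+vowel as a prefix.
The other pattern: stems with 2 vowels add -us.
So kow → kokow.

kokow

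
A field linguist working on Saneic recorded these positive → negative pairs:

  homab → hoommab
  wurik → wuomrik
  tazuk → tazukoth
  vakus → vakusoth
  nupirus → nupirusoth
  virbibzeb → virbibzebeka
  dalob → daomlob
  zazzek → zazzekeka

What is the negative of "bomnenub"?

bomnenuboth

"bomnenub" has last vowel 'u'. The stems whose last vowel is 'u' (vakus → vakusoth, tazuk → tazukoth, nupirus → nupirusoth) add -oth.
So bomnenub → bomnenuboth.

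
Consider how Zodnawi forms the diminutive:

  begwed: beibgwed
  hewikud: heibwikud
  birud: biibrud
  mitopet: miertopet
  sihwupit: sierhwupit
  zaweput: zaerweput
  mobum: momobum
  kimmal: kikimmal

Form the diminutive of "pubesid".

"pubesid" ends in -d. The stems ending in -d (begwed → beibgwed, hewikud → heibwikud, birud → biibrud) insert -ib- after the first vowel.
So pubesid → puibbesid.

puibbesid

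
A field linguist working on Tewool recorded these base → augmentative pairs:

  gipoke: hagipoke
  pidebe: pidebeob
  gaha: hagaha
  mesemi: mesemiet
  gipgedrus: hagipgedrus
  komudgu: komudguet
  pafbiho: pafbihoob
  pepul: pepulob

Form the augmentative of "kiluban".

kilubanet

pidebe and gipoke both end in -e yet inflect differently (pidebeob, hagipoke), so the final letter is not what conditions the rule; the first letter is.
"kiluban" begins with k-. The one such stem in the data (komudgu → komudguet) adds -et, so the same rule applies.
The other patterns: stems beginning with p- add -ob; stems beginning with g- add the prefix ha-.
So kiluban → kilubanet.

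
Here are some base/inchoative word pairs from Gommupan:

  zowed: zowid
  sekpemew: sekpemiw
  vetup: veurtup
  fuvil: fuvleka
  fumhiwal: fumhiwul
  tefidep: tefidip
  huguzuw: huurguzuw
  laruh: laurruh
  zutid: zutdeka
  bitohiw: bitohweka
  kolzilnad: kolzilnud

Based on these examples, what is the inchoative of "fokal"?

fokul

"fokal" has last vowel 'a'. The stems whose last vowel is 'a' (kolzilnad → kolzilnud, fumhiwal → fumhiwul) change the last vowel to 'u'.
So fokal → fokul.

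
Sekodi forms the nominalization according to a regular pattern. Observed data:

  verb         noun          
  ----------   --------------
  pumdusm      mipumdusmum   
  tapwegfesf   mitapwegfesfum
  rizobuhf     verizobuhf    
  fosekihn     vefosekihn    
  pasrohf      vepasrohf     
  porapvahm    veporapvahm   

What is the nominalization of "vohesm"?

mivohesmum

rizobuhf and tapwegfesf both end in -f yet inflect differently (verizobuhf, mitapwegfesfum), so the final letter is not what conditions the rule; the second-to-last letter is.
"vohesm" has second-to-last letter 's'. The stems whose second-to-last letter is 's' (tapwegfesf → mitapwegfesfum, pumdusm → mipumdusmum) add mi- … -um around the stem.
The other pattern: stems whose second-to-last letter is 'h' add the prefix ve-.
So vohesm → mivohesmum.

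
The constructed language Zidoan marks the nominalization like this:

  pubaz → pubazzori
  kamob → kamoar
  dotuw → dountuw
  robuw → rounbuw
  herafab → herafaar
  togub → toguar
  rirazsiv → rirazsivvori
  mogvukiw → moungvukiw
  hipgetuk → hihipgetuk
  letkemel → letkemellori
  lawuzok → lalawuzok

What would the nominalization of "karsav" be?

dotuw and hipgetuk both have last vowel 'u' yet inflect differently (dountuw, hihipgetuk), so the last vowel is not what conditions the rule; the final letter is.
"karsav" ends in -v. The one such stem in the data (rirazsiv → rirazsivvori) doubles the final consonant and adds -ori (as do pubaz, letkemel), so the same rule applies.
So karsav → karsavvori.

karsavvori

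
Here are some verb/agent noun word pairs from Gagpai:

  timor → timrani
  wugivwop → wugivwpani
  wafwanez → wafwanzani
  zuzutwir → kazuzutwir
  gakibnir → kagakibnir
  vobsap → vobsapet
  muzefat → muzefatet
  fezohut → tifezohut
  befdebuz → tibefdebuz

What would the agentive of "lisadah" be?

lisadahet

timor and zuzutwir both end in -r yet inflect differently (timrani, kazuzutwir), so the final letter is not what conditions the rule; the last vowel is.
"lisadah" has last vowel 'a'. The stems whose last vowel is 'a' (vobsap → vobsapet, muzefat → muzefatet) add -et.
The other patterns: stems whose last vowel is 'e' or 'o' delete the last vowel and add -ani; stems whose last vowel is 'i' add the prefix ka-; stems whose last vowel is 'u' add the prefix ti-.
So lisadah → lisadahet.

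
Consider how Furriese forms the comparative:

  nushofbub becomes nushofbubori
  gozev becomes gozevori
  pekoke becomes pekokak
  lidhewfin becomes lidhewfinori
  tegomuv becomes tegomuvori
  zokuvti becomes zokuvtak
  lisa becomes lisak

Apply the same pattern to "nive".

nivak

zokuvti and lidhewfin both have last vowel 'i' yet inflect differently (zokuvtak, lidhewfinori), so the last vowel is not what conditions the rule; whether the stem ends in a vowel or a consonant is.
"nive" ends in a vowel. The stems ending in a vowel (zokuvti → zokuvtak, lisa → lisak, pekoke → pekokak) drop the final letter and add -ak.
The other pattern: stems ending in a consonant add -ori.
So nive → nivak.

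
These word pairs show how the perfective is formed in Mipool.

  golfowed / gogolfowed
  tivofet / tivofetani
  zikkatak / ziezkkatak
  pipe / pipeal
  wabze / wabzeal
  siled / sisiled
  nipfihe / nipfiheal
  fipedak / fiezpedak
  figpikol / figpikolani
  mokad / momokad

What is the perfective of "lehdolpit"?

zikkatak and mokad both have last vowel 'a' yet inflect differently (ziezkkatak, momokad), so the last vowel is not what conditions the rule; the final letter is.
"lehdolpit" ends in -t. The one such stem in the data (tivofet → tivofetani) adds -ani, so the same rule applies.
The other patterns: stems ending in -k insert -ez- after the first vowel; stems ending in -d repeat the first consonant+vowel as a prefix; stems ending in -e add -al.
So lehdolpit → lehdolpitani.

lehdolpitani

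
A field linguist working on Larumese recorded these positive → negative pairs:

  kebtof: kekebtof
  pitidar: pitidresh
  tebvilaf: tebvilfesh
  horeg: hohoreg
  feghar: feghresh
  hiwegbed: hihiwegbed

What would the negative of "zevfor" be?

tebvilaf and kebtof both end in -f yet inflect differently (tebvilfesh, kekebtof), so the final letter is not what conditions the rule; the last vowel is.
"zevfor" has last vowel 'o'. The one such stem in the data (kebtof → kekebtof) repeats the first consonant+vowel as a prefix (as do hiwegbed, horeg), so the same rule applies.
The other pattern: stems whose last vowel is 'a' delete the last vowel and add -esh.
So zevfor → zezevfor.

zezevfor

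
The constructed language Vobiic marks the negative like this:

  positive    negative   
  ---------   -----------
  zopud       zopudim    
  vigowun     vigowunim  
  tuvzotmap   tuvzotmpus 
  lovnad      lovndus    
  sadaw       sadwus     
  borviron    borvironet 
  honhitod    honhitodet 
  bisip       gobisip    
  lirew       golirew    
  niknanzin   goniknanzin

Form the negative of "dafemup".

dafemupim

zopud and lovnad both end in -d yet inflect differently (zopudim, lovndus), so the final letter is not what conditions the rule; the last vowel is.
"dafemup" has last vowel 'u'. The stems whose last vowel is 'u' (zopud → zopudim, vigowun → vigowunim) add -im.
The other patterns: stems whose last vowel is 'a' delete the last vowel and add -us; stems whose last vowel is 'o' add -et; stems whose last vowel is 'e' or 'i' add the prefix go-.
So dafemup → dafemupim.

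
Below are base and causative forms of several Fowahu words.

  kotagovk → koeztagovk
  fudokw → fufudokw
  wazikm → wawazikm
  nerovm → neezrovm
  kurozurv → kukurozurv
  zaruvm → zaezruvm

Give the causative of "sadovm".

zaruvm and wazikm both end in -m yet inflect differently (zaezruvm, wawazikm), so the final letter is not what conditions the rule; the second-to-last letter is.
"sadovm" has second-to-last letter 'v'. The stems whose second-to-last letter is 'v' (zaruvm → zaezruvm, kotagovk → koeztagovk, nerovm → neezrovm) insert -ez- after the first vowel.
The other pattern: stems whose second-to-last letter is 'k' or 'r' repeat the first consonant+vowel as a prefix.
So sadovm → saezdovm.

saezdovm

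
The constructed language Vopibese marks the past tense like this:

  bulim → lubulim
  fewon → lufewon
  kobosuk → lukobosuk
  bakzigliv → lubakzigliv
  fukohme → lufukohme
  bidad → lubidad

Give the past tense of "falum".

Every pair shown (bulim → lubulim, fewon → lufewon, kobosuk → lukobosuk, …) follows the same rule: add the prefix lu-.
So falum → lufalum.

lufalum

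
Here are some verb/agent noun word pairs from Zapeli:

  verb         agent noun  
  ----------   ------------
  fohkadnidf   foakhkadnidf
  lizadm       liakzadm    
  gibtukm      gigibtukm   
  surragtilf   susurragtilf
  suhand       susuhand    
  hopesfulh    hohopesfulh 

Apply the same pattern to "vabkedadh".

vaakbkedadh

lizadm and gibtukm both end in -m yet inflect differently (liakzadm, gigibtukm), so the final letter is not what conditions the rule; the second-to-last letter is.
"vabkedadh" has second-to-last letter 'd'. The stems whose second-to-last letter is 'd' (fohkadnidf → foakhkadnidf, lizadm → liakzadm) insert -ak- after the first vowel.
The other pattern: stems whose second-to-last letter is 'k', 'l' or 'n' repeat the first consonant+vowel as a prefix.
So vabkedadh → vaakbkedadh.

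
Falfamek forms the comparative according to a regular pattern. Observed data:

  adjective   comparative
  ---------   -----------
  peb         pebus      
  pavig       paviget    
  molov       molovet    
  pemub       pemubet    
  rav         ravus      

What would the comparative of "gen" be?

genus

peb and pemub both end in -b yet inflect differently (pebus, pemubet), so the final letter is not what conditions the rule; the number of vowels is.
"gen" has 1 vowel. The stems with 1 vowel (rav → ravus, peb → pebus) add -us.
So gen → genus.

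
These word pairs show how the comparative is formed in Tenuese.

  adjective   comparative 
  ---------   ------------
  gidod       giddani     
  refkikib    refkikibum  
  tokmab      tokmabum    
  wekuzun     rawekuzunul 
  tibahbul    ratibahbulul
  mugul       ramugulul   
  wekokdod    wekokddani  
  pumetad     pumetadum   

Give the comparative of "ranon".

gidod and pumetad both end in -d yet inflect differently (giddani, pumetadum), so the final letter is not what conditions the rule; the last vowel is.
"ranon" has last vowel 'o'. The stems whose last vowel is 'o' (gidod → giddani, wekokdod → wekokddani) delete the last vowel and add -ani.
The other patterns: stems whose last vowel is 'u' add ra- … -ul around the stem; stems whose last vowel is 'a' or 'i' add -um.
So ranon → rannani.

rannani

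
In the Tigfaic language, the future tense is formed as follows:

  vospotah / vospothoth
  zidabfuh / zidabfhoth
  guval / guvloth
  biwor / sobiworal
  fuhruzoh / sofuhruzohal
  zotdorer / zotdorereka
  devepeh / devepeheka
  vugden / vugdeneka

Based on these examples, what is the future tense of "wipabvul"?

wipabvloth

"wipabvul" has last vowel 'u'. The one such stem in the data (zidabfuh → zidabfhoth) deletes the last vowel and adds -oth (as do vospotah, guval), so the same rule applies.
The other patterns: stems whose last vowel is 'o' add so- … -al around the stem; stems whose last vowel is 'e' add -eka.
So wipabvul → wipabvloth.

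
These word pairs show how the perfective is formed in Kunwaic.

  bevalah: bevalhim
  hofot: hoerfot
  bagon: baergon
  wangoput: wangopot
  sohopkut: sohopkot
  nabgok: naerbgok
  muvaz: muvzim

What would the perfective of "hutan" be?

hofot and wangoput both end in -t yet inflect differently (hoerfot, wangopot), so the final letter is not what conditions the rule; the last vowel is.
"hutan" has last vowel 'a'. The stems whose last vowel is 'a' (muvaz → muvzim, bevalah → bevalhim) delete the last vowel and add -im.
So hutan → hutnim.

hutnim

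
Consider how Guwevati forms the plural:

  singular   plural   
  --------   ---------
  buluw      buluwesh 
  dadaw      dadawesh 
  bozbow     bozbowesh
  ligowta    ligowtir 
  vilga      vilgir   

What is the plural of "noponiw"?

noponiwesh

dadaw and ligowta both have last vowel 'a' yet inflect differently (dadawesh, ligowtir), so the last vowel is not what conditions the rule; whether the stem ends in a vowel or a consonant is.
"noponiw" ends in a consonant. The stems ending in a consonant (buluw → buluwesh, dadaw → dadawesh, bozbow → bozbowesh) add -esh.
So noponiw → noponiwesh.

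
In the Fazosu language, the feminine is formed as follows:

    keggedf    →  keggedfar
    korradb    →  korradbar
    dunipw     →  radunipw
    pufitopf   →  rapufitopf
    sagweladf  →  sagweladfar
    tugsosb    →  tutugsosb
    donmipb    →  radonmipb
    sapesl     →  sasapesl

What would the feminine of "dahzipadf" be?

tugsosb and donmipb both end in -b yet inflect differently (tutugsosb, radonmipb), so the final letter is not what conditions the rule; the second-to-last letter is.
"dahzipadf" has second-to-last letter 'd'. The stems whose second-to-last letter is 'd' (sagweladf → sagweladfar, keggedf → keggedfar, korradb → korradbar) add -ar.
The other patterns: stems whose second-to-last letter is 's' repeat the first consonant+vowel as a prefix; stems whose second-to-last letter is 'p' add the prefix ra-.
So dahzipadf → dahzipadfar.

dahzipadfar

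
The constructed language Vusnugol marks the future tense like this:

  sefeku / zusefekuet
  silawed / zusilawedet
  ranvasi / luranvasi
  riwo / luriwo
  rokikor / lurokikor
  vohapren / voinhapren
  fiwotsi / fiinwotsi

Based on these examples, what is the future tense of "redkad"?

luredkad

"redkad" begins with r-. The stems beginning with r- (ranvasi → luranvasi, riwo → luriwo, rokikor → lurokikor) add the prefix lu-.
So redkad → luredkad.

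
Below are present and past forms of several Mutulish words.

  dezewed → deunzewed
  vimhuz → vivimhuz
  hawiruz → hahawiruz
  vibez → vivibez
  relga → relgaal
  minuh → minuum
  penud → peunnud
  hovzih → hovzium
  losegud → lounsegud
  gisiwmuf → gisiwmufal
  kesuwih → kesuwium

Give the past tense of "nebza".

hawiruz and penud both have last vowel 'u' yet inflect differently (hahawiruz, peunnud), so the last vowel is not what conditions the rule; the final letter is.
"nebza" ends in -a. The one such stem in the data (relga → relgaal) adds -al, so the same rule applies.
The other patterns: stems ending in -z repeat the first consonant+vowel as a prefix; stems ending in -d insert -un- after the first vowel; stems ending in -h drop the final letter and add -um.
So nebza → nebzaal.

nebzaal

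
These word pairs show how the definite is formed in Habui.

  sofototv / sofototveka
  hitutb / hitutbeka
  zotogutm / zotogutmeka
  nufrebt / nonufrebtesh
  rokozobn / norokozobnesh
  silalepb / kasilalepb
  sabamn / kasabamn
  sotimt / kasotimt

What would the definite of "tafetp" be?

hitutb and silalepb both end in -b yet inflect differently (hitutbeka, kasilalepb), so the final letter is not what conditions the rule; the second-to-last letter is.
"tafetp" has second-to-last letter 't'. The stems whose second-to-last letter is 't' (sofototv → sofototveka, hitutb → hitutbeka, zotogutm → zotogutmeka) add -eka.
The other patterns: stems whose second-to-last letter is 'b' add no- … -esh around the stem; stems whose second-to-last letter is 'm' or 'p' add the prefix ka-.
So tafetp → tafetpeka.

tafetpeka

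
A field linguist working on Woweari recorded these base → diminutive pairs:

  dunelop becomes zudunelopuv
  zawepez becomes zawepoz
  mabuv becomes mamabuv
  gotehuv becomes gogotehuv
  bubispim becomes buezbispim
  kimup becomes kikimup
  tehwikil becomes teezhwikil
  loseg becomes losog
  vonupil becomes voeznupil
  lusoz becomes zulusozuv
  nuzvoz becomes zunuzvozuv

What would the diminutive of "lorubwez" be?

lorubwoz

nuzvoz and zawepez both end in -z yet inflect differently (zunuzvozuv, zawepoz), so the final letter is not what conditions the rule; the last vowel is.
"lorubwez" has last vowel 'e'. The stems whose last vowel is 'e' (zawepez → zawepoz, loseg → losog) change the last vowel to 'o'.
So lorubwez → lorubwoz.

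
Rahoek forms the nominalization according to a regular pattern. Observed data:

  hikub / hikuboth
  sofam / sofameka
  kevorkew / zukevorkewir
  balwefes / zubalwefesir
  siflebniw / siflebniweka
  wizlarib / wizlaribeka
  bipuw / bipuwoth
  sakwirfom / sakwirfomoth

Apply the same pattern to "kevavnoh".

kevavnohoth

kevorkew and bipuw both end in -w yet inflect differently (zukevorkewir, bipuwoth), so the final letter is not what conditions the rule; the last vowel is.
"kevavnoh" has last vowel 'o'. The one such stem in the data (sakwirfom → sakwirfomoth) adds -oth, so the same rule applies.
The other patterns: stems whose last vowel is 'e' add zu- … -ir around the stem; stems whose last vowel is 'a' or 'i' add -eka.
So kevavnoh → kevavnohoth.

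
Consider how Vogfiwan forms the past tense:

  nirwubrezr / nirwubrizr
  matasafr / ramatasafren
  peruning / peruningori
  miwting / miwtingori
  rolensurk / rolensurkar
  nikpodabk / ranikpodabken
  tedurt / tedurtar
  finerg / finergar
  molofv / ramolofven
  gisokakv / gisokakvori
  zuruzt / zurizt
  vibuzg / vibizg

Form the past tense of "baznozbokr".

baznozbokrori

finerg and vibuzg both end in -g yet inflect differently (finergar, vibizg), so the final letter is not what conditions the rule; the second-to-last letter is.
"baznozbokr" has second-to-last letter 'k'. The one such stem in the data (gisokakv → gisokakvori) adds -ori, so the same rule applies.
The other patterns: stems whose second-to-last letter is 'r' add -ar; stems whose second-to-last letter is 'z' change the last vowel to 'i'; stems whose second-to-last letter is 'b' or 'f' add ra- … -en around the stem.
So baznozbokr → baznozbokrori.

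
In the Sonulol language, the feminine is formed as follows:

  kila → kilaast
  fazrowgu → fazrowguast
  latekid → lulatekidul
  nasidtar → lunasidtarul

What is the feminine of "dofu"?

dofuast

kila and nasidtar both have last vowel 'a' yet inflect differently (kilaast, lunasidtarul), so the last vowel is not what conditions the rule; whether the stem ends in a vowel or a consonant is.
"dofu" ends in a vowel. The stems ending in a vowel (kila → kilaast, fazrowgu → fazrowguast) add -ast.
The other pattern: stems ending in a consonant add lu- … -ul around the stem.
So dofu → dofuast.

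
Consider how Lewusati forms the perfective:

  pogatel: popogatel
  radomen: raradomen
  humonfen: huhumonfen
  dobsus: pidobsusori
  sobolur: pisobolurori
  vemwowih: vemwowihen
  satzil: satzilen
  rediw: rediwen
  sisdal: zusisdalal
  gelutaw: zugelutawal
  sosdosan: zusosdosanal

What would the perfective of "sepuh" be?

pisepuhori

pogatel and satzil both end in -l yet inflect differently (popogatel, satzilen), so the final letter is not what conditions the rule; the last vowel is.
"sepuh" has last vowel 'u'. The stems whose last vowel is 'u' (dobsus → pidobsusori, sobolur → pisobolurori) add pi- … -ori around the stem.
So sepuh → pisepuhori.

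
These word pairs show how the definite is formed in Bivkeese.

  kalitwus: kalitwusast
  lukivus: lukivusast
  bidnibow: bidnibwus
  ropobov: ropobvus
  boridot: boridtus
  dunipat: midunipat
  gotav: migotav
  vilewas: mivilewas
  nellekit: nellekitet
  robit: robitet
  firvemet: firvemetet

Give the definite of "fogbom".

boridot and dunipat both end in -t yet inflect differently (boridtus, midunipat), so the final letter is not what conditions the rule; the last vowel is.
"fogbom" has last vowel 'o'. The stems whose last vowel is 'o' (bidnibow → bidnibwus, ropobov → ropobvus, boridot → boridtus) delete the last vowel and add -us.
The other patterns: stems whose last vowel is 'u' add -ast; stems whose last vowel is 'a' add the prefix mi-; stems whose last vowel is 'e' or 'i' add -et.
So fogbom → fogbmus.

fogbmus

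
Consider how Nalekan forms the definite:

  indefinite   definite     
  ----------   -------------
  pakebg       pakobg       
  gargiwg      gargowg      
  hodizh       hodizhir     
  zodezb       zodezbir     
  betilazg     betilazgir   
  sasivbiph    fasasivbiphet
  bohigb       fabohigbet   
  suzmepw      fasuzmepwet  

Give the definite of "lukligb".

falukligbet

pakebg and betilazg both end in -g yet inflect differently (pakobg, betilazgir), so the final letter is not what conditions the rule; the second-to-last letter is.
"lukligb" has second-to-last letter 'g'. The one such stem in the data (bohigb → fabohigbet) adds fa- … -et around the stem, so the same rule applies.
The other patterns: stems whose second-to-last letter is 'b' or 'w' change the last vowel to 'o'; stems whose second-to-last letter is 'z' add -ir.
So lukligb → falukligbet.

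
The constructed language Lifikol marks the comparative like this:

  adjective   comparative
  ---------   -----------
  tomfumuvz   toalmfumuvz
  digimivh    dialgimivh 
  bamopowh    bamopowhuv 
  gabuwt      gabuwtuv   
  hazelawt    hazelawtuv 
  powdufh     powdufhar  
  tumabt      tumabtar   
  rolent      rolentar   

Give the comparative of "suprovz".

digimivh and bamopowh both end in -h yet inflect differently (dialgimivh, bamopowhuv), so the final letter is not what conditions the rule; the second-to-last letter is.
"suprovz" has second-to-last letter 'v'. The stems whose second-to-last letter is 'v' (tomfumuvz → toalmfumuvz, digimivh → dialgimivh) insert -al- after the first vowel.
So suprovz → sualprovz.

sualprovz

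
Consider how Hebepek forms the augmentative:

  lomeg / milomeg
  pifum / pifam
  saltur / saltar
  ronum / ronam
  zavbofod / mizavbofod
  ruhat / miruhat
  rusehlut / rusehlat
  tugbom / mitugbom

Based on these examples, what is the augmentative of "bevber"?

ronum and tugbom both end in -m yet inflect differently (ronam, mitugbom), so the final letter is not what conditions the rule; the last vowel is.
"bevber" has last vowel 'e'. The one such stem in the data (lomeg → milomeg) adds the prefix mi-, so the same rule applies.
The other pattern: stems whose last vowel is 'u' change the last vowel to 'a'.
So bevber → mibevber.

mibevber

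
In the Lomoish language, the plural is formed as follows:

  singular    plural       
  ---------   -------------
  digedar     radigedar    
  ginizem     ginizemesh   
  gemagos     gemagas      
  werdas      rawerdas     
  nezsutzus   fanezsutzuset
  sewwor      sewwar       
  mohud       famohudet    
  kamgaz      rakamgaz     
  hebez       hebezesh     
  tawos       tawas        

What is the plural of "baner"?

baneresh

"baner" has last vowel 'e'. The stems whose last vowel is 'e' (ginizem → ginizemesh, hebez → hebezesh) add -esh.
So baner → baneresh.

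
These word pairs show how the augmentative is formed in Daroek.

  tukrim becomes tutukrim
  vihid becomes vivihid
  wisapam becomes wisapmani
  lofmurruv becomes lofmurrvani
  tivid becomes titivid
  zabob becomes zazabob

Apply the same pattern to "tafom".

"tafom" has 2 vowels. The stems with 2 vowels (tivid → titivid, tukrim → tutukrim, vihid → vivihid) repeat the first consonant+vowel as a prefix.
So tafom → tatafom.

tatafom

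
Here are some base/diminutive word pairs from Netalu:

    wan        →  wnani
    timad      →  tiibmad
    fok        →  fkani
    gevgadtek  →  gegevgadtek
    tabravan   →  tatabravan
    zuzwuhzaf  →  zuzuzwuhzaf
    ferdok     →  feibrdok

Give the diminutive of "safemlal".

fok and ferdok both end in -k yet inflect differently (fkani, feibrdok), so the final letter is not what conditions the rule; the number of vowels is.
"safemlal" has 3 vowels. The stems with 3 vowels (gevgadtek → gegevgadtek, tabravan → tatabravan, zuzwuhzaf → zuzuzwuhzaf) repeat the first consonant+vowel as a prefix.
The other patterns: stems with 1 vowel delete the last vowel and add -ani; stems with 2 vowels insert -ib- after the first vowel.
So safemlal → sasafemlal.

sasafemlal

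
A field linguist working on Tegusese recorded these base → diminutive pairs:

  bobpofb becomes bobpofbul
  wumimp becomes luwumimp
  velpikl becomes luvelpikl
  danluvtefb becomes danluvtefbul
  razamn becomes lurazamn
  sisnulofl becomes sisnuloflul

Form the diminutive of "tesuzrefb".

tesuzrefbul

"tesuzrefb" has second-to-last letter 'f'. The stems whose second-to-last letter is 'f' (danluvtefb → danluvtefbul, sisnulofl → sisnuloflul, bobpofb → bobpofbul) add -ul.
So tesuzrefb → tesuzrefbul.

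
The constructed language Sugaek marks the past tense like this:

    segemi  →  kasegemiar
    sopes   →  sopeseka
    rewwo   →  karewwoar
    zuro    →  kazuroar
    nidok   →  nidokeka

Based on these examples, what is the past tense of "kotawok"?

nidok and zuro both have last vowel 'o' yet inflect differently (nidokeka, kazuroar), so the last vowel is not what conditions the rule; whether the stem ends in a vowel or a consonant is.
"kotawok" ends in a consonant. The stems ending in a consonant (sopes → sopeseka, nidok → nidokeka) add -eka.
So kotawok → kotawokeka.

kotawokeka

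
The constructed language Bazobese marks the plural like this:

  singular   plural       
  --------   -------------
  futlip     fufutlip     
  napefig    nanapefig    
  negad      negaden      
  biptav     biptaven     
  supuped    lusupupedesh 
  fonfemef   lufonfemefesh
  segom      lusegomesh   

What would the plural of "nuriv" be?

nunuriv

"nuriv" has last vowel 'i'. The stems whose last vowel is 'i' (futlip → fufutlip, napefig → nanapefig) repeat the first consonant+vowel as a prefix.
The other patterns: stems whose last vowel is 'a' add -en; stems whose last vowel is 'e' or 'o' add lu- … -esh around the stem.
So nuriv → nunuriv.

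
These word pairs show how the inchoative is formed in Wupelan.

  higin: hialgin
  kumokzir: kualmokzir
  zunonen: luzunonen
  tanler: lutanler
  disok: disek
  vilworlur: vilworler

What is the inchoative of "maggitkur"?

maggitker

"maggitkur" has last vowel 'u'. The one such stem in the data (vilworlur → vilworler) changes the last vowel to 'e' (as does disok), so the same rule applies.
The other patterns: stems whose last vowel is 'i' insert -al- after the first vowel; stems whose last vowel is 'e' add the prefix lu-.
So maggitkur → maggitker.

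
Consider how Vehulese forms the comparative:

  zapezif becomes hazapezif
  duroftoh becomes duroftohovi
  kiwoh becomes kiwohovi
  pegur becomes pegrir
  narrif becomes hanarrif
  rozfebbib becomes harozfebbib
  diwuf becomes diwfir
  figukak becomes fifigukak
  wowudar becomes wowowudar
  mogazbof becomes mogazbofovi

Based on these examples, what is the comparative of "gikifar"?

pegur and wowudar both end in -r yet inflect differently (pegrir, wowowudar), so the final letter is not what conditions the rule; the last vowel is.
"gikifar" has last vowel 'a'. The stems whose last vowel is 'a' (wowudar → wowowudar, figukak → fifigukak) repeat the first consonant+vowel as a prefix.
The other patterns: stems whose last vowel is 'u' delete the last vowel and add -ir; stems whose last vowel is 'o' add -ovi; stems whose last vowel is 'i' add the prefix ha-.
So gikifar → gigikifar.

gigikifar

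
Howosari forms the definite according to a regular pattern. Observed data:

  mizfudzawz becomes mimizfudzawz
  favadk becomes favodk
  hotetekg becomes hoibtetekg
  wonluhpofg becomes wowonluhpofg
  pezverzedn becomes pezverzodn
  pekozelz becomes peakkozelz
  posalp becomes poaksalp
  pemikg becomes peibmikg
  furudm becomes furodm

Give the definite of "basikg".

baibsikg

"basikg" has second-to-last letter 'k'. The stems whose second-to-last letter is 'k' (hotetekg → hoibtetekg, pemikg → peibmikg) insert -ib- after the first vowel.
So basikg → baibsikg.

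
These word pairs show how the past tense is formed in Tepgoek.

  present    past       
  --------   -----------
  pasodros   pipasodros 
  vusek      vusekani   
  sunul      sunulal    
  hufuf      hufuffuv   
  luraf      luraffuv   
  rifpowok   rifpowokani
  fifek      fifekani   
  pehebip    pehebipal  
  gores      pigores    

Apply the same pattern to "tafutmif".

tafutmiffuv

rifpowok and pasodros both have last vowel 'o' yet inflect differently (rifpowokani, pipasodros), so the last vowel is not what conditions the rule; the final letter is.
"tafutmif" ends in -f. The stems ending in -f (hufuf → hufuffuv, luraf → luraffuv) double the final consonant and add -uv.
The other patterns: stems ending in -k add -ani; stems ending in -s add the prefix pi-; stems ending in -l or -p add -al.
So tafutmif → tafutmiffuv.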